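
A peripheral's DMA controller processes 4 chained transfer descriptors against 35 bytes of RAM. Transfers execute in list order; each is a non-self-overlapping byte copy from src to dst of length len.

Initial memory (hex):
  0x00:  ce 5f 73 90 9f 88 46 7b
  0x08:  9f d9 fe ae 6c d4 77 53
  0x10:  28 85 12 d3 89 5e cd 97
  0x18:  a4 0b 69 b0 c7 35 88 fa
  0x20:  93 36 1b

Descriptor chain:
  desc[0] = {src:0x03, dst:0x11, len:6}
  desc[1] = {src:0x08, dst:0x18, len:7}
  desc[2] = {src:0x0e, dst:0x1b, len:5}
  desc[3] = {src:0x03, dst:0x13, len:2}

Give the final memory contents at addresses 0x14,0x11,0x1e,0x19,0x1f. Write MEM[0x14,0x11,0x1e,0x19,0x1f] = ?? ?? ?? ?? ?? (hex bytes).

MEM[0x14,0x11,0x1e,0x19,0x1f] = 9f 90 90 d9 9f

  after D0: wrote 6B at 0x11 = 909f88467b9f
  after D1: wrote 7B at 0x18 = 9fd9feae6cd477
  after D2: wrote 5B at 0x1b = 775328909f
  after D3: wrote 2B at 0x13 = 909f
query mem[0x14]=0x9f, mem[0x11]=0x90, mem[0x1e]=0x90, mem[0x19]=0xd9, mem[0x1f]=0x9f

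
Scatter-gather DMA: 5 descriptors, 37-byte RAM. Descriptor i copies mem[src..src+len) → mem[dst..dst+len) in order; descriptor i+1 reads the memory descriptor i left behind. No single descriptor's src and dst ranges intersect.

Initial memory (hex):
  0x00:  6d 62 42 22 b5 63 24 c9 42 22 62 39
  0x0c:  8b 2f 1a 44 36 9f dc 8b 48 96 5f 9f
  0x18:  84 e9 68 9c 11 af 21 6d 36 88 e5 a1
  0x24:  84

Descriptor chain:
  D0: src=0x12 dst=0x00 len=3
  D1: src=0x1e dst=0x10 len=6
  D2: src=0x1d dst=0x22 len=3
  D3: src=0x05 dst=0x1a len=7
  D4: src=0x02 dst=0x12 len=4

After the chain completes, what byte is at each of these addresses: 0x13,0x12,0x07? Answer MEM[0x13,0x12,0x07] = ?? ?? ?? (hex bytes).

  after D0: wrote 3B at 0x00 = dc8b48
  after D1: wrote 6B at 0x10 = 216d3688e5a1
  after D2: wrote 3B at 0x22 = af216d
  after D3: wrote 7B at 0x1a = 6324c942226239
  after D4: wrote 4B at 0x12 = 4822b563
query mem[0x13]=0x22, mem[0x12]=0x48, mem[0x07]=0xc9

MEM[0x13,0x12,0x07] = 22 48 c9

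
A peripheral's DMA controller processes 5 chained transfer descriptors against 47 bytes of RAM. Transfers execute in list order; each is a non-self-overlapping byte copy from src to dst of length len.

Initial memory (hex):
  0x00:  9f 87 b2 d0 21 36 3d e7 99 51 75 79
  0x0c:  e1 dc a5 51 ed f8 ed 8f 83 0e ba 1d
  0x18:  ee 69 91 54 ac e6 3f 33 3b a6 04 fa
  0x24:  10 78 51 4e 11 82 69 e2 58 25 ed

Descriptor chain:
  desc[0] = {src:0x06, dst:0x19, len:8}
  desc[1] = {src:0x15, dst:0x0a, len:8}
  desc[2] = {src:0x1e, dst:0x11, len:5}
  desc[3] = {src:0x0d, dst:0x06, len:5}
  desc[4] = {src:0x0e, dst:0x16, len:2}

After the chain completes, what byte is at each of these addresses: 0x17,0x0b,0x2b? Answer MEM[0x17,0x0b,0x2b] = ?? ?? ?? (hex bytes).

MEM[0x17,0x0b,0x2b] = e7 ba e2

D0: mem[0x19..0x20] <- [3d e7 99 51 75 79 e1 dc]
D1: mem[0x0a..0x11] <- [0e ba 1d ee 3d e7 99 51]
D2: mem[0x11..0x15] <- [79 e1 dc a6 04]
D3: mem[0x06..0x0a] <- [ee 3d e7 99 79]
D4: mem[0x16..0x17] <- [3d e7]
query mem[0x17]=0xe7, mem[0x0b]=0xba, mem[0x2b]=0xe2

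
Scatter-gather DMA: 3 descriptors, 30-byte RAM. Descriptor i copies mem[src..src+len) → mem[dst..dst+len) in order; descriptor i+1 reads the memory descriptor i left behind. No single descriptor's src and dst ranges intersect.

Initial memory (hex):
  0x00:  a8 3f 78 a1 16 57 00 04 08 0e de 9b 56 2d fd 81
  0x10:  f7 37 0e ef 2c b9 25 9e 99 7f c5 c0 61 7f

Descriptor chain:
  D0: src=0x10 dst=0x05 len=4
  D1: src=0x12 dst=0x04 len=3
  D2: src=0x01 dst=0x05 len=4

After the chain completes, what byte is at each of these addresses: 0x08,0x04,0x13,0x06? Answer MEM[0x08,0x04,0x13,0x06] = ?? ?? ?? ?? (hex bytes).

#0 dst[0x05+4] := {0xf7,0x37,0x0e,0xef}
#1 dst[0x04+3] := {0x0e,0xef,0x2c}
#2 dst[0x05+4] := {0x3f,0x78,0xa1,0x0e}
query mem[0x08]=0x0e, mem[0x04]=0x0e, mem[0x13]=0xef, mem[0x06]=0x78

MEM[0x08,0x04,0x13,0x06] = 0e 0e ef 78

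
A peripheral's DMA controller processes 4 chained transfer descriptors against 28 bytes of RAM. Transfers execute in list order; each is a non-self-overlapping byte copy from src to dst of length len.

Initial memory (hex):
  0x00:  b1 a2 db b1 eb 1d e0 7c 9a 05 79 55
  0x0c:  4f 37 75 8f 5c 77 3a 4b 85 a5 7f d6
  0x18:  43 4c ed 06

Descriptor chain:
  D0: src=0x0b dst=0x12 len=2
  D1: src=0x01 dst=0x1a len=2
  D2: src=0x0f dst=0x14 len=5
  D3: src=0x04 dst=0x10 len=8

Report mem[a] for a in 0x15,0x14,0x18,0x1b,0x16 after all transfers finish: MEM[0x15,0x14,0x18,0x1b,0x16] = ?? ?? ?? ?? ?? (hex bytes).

MEM[0x15,0x14,0x18,0x1b,0x16] = 05 9a 4f db 79

[0] 0x0b->0x12 len=2 : 55 4f
[1] 0x01->0x1a len=2 : a2 db
[2] 0x0f->0x14 len=5 : 8f 5c 77 55 4f
[3] 0x04->0x10 len=8 : eb 1d e0 7c 9a 05 79 55
query mem[0x15]=0x05, mem[0x14]=0x9a, mem[0x18]=0x4f, mem[0x1b]=0xdb, mem[0x16]=0x79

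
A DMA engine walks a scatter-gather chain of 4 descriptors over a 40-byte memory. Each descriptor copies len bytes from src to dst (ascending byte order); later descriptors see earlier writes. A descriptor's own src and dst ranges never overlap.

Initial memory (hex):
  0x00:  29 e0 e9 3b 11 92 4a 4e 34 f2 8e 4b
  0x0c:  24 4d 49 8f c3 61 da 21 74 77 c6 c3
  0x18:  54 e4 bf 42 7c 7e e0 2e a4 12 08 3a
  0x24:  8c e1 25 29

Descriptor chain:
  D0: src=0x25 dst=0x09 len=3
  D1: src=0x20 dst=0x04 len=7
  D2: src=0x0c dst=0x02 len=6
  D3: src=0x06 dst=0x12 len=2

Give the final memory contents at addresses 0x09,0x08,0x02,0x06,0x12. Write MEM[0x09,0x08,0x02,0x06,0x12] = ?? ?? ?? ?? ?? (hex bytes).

D0: mem[0x09..0x0b] <- [e1 25 29]
D1: mem[0x04..0x0a] <- [a4 12 08 3a 8c e1 25]
D2: mem[0x02..0x07] <- [24 4d 49 8f c3 61]
D3: mem[0x12..0x13] <- [c3 61]
query mem[0x09]=0xe1, mem[0x08]=0x8c, mem[0x02]=0x24, mem[0x06]=0xc3, mem[0x12]=0xc3

MEM[0x09,0x08,0x02,0x06,0x12] = e1 8c 24 c3 c3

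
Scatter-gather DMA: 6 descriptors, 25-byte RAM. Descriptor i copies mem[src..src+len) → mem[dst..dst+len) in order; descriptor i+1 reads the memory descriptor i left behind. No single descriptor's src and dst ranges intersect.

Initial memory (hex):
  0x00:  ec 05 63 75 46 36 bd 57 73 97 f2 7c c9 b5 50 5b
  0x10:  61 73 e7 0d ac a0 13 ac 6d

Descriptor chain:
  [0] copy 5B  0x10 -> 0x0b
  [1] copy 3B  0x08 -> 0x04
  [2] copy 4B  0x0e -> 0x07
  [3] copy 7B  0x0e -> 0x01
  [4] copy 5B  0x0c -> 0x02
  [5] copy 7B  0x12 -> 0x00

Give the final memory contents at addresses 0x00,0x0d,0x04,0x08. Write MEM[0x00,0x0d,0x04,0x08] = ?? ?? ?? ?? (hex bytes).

#0 dst[0x0b+5] := {0x61,0x73,0xe7,0x0d,0xac}
#1 dst[0x04+3] := {0x73,0x97,0xf2}
#2 dst[0x07+4] := {0x0d,0xac,0x61,0x73}
#3 dst[0x01+7] := {0x0d,0xac,0x61,0x73,0xe7,0x0d,0xac}
#4 dst[0x02+5] := {0x73,0xe7,0x0d,0xac,0x61}
#5 dst[0x00+7] := {0xe7,0x0d,0xac,0xa0,0x13,0xac,0x6d}
query mem[0x00]=0xe7, mem[0x0d]=0xe7, mem[0x04]=0x13, mem[0x08]=0xac

MEM[0x00,0x0d,0x04,0x08] = e7 e7 13 ac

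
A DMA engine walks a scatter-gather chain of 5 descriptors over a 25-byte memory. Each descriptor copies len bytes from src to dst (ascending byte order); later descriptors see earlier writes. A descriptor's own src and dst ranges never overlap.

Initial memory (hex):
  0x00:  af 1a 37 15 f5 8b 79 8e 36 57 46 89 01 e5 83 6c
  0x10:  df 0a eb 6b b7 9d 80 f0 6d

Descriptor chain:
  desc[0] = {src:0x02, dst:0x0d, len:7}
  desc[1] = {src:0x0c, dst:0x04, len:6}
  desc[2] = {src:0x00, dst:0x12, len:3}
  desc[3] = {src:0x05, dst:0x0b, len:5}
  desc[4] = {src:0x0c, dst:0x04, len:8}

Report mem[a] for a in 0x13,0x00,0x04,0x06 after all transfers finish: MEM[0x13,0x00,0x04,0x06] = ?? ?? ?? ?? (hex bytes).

MEM[0x13,0x00,0x04,0x06] = 1a af 15 8b

D0: mem[0x0d..0x13] <- [37 15 f5 8b 79 8e 36]
D1: mem[0x04..0x09] <- [01 37 15 f5 8b 79]
D2: mem[0x12..0x14] <- [af 1a 37]
D3: mem[0x0b..0x0f] <- [37 15 f5 8b 79]
D4: mem[0x04..0x0b] <- [15 f5 8b 79 8b 79 af 1a]
query mem[0x13]=0x1a, mem[0x00]=0xaf, mem[0x04]=0x15, mem[0x06]=0x8b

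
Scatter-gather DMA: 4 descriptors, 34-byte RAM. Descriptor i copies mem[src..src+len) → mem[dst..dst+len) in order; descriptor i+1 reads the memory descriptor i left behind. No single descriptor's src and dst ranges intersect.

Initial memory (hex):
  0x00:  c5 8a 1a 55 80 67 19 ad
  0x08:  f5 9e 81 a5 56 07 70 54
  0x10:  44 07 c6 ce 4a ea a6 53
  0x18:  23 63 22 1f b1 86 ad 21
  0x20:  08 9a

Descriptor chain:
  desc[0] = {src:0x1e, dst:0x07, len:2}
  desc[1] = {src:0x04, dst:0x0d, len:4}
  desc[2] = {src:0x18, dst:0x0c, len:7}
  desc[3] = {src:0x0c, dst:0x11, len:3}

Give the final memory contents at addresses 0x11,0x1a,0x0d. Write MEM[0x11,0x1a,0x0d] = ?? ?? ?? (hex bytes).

  after D0: wrote 2B at 0x07 = ad21
  after D1: wrote 4B at 0x0d = 806719ad
  after D2: wrote 7B at 0x0c = 2363221fb186ad
  after D3: wrote 3B at 0x11 = 236322
query mem[0x11]=0x23, mem[0x1a]=0x22, mem[0x0d]=0x63

MEM[0x11,0x1a,0x0d] = 23 22 63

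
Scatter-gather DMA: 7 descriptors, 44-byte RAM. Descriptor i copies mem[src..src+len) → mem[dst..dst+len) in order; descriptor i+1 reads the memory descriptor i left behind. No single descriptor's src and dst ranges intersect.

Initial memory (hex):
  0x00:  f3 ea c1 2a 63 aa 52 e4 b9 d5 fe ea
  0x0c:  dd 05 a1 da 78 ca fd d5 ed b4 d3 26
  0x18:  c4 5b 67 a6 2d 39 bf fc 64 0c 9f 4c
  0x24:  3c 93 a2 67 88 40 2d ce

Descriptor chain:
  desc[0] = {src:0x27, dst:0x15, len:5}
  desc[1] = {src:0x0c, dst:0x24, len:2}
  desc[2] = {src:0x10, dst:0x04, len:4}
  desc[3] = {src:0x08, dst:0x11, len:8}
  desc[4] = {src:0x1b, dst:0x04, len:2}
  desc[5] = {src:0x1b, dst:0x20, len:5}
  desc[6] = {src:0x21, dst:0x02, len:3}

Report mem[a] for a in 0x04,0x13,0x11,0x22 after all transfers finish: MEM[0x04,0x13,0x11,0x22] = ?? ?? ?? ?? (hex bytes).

MEM[0x04,0x13,0x11,0x22] = bf fe b9 39

[0] 0x27->0x15 len=5 : 67 88 40 2d ce
[1] 0x0c->0x24 len=2 : dd 05
[2] 0x10->0x04 len=4 : 78 ca fd d5
[3] 0x08->0x11 len=8 : b9 d5 fe ea dd 05 a1 da
[4] 0x1b->0x04 len=2 : a6 2d
[5] 0x1b->0x20 len=5 : a6 2d 39 bf fc
[6] 0x21->0x02 len=3 : 2d 39 bf
query mem[0x04]=0xbf, mem[0x13]=0xfe, mem[0x11]=0xb9, mem[0x22]=0x39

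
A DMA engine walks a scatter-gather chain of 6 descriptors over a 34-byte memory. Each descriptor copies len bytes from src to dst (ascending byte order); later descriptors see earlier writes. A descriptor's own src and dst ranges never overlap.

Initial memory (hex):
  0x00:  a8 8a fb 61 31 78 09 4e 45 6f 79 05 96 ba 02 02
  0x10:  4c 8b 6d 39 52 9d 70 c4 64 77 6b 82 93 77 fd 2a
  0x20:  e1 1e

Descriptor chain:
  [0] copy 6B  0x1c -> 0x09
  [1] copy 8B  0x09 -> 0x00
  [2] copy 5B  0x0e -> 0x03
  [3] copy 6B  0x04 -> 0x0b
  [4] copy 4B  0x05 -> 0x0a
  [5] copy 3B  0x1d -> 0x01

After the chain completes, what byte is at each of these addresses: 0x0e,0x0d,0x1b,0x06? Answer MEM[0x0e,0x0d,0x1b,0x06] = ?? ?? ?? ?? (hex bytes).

MEM[0x0e,0x0d,0x1b,0x06] = 6d 45 82 8b

  after D0: wrote 6B at 0x09 = 9377fd2ae11e
  after D1: wrote 8B at 0x00 = 9377fd2ae11e024c
  after D2: wrote 5B at 0x03 = 1e024c8b6d
  after D3: wrote 6B at 0x0b = 024c8b6d4593
  after D4: wrote 4B at 0x0a = 4c8b6d45
  after D5: wrote 3B at 0x01 = 77fd2a
query mem[0x0e]=0x6d, mem[0x0d]=0x45, mem[0x1b]=0x82, mem[0x06]=0x8b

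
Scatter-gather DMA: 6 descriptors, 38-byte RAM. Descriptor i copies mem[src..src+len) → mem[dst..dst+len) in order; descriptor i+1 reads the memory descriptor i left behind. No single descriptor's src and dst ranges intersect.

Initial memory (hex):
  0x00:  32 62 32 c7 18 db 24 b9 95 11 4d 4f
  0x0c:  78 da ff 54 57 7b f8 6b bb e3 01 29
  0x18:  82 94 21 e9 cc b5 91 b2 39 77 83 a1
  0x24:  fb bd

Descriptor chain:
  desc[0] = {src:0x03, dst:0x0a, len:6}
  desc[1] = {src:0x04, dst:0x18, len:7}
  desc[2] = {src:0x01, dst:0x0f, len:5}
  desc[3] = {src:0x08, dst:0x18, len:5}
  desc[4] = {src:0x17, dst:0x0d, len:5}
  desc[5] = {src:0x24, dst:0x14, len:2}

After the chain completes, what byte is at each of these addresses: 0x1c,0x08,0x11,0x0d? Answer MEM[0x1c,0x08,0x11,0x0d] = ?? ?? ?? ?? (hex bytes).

  after D0: wrote 6B at 0x0a = c718db24b995
  after D1: wrote 7B at 0x18 = 18db24b99511c7
  after D2: wrote 5B at 0x0f = 6232c718db
  after D3: wrote 5B at 0x18 = 9511c718db
  after D4: wrote 5B at 0x0d = 299511c718
  after D5: wrote 2B at 0x14 = fbbd
query mem[0x1c]=0xdb, mem[0x08]=0x95, mem[0x11]=0x18, mem[0x0d]=0x29

MEM[0x1c,0x08,0x11,0x0d] = db 95 18 29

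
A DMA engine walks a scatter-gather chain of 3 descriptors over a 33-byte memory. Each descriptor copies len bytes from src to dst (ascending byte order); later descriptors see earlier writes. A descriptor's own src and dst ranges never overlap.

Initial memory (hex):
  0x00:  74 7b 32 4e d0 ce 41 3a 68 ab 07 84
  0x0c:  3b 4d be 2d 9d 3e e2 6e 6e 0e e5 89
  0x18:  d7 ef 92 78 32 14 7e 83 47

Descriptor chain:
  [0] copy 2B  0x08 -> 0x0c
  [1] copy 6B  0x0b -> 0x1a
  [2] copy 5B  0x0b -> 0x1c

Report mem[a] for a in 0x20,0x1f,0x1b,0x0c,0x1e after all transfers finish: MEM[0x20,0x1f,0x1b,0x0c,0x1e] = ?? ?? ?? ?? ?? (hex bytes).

D0: mem[0x0c..0x0d] <- [68 ab]
D1: mem[0x1a..0x1f] <- [84 68 ab be 2d 9d]
D2: mem[0x1c..0x20] <- [84 68 ab be 2d]
query mem[0x20]=0x2d, mem[0x1f]=0xbe, mem[0x1b]=0x68, mem[0x0c]=0x68, mem[0x1e]=0xab

MEM[0x20,0x1f,0x1b,0x0c,0x1e] = 2d be 68 68 ab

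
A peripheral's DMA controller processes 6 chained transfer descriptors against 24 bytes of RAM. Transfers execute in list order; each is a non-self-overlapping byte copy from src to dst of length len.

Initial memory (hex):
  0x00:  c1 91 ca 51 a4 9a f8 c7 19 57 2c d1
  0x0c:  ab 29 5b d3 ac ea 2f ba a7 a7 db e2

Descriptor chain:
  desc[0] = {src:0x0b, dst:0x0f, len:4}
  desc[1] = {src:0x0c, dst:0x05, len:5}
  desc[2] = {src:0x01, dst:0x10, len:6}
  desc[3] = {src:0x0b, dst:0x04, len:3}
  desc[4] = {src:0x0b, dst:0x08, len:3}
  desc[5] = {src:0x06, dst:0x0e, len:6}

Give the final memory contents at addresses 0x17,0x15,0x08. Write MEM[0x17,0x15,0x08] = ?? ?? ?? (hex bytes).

MEM[0x17,0x15,0x08] = e2 29 d1

D0: mem[0x0f..0x12] <- [d1 ab 29 5b]
D1: mem[0x05..0x09] <- [ab 29 5b d1 ab]
D2: mem[0x10..0x15] <- [91 ca 51 a4 ab 29]
D3: mem[0x04..0x06] <- [d1 ab 29]
D4: mem[0x08..0x0a] <- [d1 ab 29]
D5: mem[0x0e..0x13] <- [29 5b d1 ab 29 d1]
query mem[0x17]=0xe2, mem[0x15]=0x29, mem[0x08]=0xd1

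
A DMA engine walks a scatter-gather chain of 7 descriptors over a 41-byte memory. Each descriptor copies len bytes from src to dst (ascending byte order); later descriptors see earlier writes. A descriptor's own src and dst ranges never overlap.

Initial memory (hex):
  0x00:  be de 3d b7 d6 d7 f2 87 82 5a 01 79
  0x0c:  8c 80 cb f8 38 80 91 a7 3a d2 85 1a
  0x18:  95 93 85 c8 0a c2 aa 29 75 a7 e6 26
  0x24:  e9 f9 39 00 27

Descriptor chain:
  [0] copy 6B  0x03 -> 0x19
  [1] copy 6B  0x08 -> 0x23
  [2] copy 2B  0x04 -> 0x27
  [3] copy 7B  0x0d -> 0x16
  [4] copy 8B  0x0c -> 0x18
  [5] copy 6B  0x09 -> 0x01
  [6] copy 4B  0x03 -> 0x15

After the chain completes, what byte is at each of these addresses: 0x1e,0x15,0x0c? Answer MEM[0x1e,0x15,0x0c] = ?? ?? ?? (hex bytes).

MEM[0x1e,0x15,0x0c] = 91 79 8c

  after D0: wrote 6B at 0x19 = b7d6d7f28782
  after D1: wrote 6B at 0x23 = 825a01798c80
  after D2: wrote 2B at 0x27 = d6d7
  after D3: wrote 7B at 0x16 = 80cbf8388091a7
  after D4: wrote 8B at 0x18 = 8c80cbf8388091a7
  after D5: wrote 6B at 0x01 = 5a01798c80cb
  after D6: wrote 4B at 0x15 = 798c80cb
query mem[0x1e]=0x91, mem[0x15]=0x79, mem[0x0c]=0x8c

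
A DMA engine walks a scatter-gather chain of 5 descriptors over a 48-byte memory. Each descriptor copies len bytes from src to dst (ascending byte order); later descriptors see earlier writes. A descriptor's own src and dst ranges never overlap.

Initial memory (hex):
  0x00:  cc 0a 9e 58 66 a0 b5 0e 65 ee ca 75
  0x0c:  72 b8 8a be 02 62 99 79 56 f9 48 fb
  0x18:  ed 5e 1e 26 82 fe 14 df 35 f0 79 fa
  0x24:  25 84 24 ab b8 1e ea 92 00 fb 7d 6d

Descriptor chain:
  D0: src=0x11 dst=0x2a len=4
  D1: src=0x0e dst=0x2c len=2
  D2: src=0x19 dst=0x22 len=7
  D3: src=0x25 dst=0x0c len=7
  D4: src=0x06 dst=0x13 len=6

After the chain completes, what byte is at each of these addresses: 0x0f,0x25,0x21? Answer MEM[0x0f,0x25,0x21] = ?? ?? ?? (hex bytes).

D0: mem[0x2a..0x2d] <- [62 99 79 56]
D1: mem[0x2c..0x2d] <- [8a be]
D2: mem[0x22..0x28] <- [5e 1e 26 82 fe 14 df]
D3: mem[0x0c..0x12] <- [82 fe 14 df 1e 62 99]
D4: mem[0x13..0x18] <- [b5 0e 65 ee ca 75]
query mem[0x0f]=0xdf, mem[0x25]=0x82, mem[0x21]=0xf0

MEM[0x0f,0x25,0x21] = df 82 f0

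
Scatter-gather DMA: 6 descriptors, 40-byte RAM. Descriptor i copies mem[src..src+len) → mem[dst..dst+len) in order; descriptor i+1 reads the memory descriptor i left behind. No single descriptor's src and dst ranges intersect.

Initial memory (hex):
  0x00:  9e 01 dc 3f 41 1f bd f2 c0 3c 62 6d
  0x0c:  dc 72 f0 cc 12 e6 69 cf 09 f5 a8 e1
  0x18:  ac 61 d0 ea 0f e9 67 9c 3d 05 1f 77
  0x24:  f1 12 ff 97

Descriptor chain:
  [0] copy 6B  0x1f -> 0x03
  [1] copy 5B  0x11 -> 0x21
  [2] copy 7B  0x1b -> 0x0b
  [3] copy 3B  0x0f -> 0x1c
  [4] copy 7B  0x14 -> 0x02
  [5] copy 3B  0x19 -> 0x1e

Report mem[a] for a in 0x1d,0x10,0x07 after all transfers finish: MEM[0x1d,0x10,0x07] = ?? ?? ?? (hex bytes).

MEM[0x1d,0x10,0x07] = 3d 3d 61

D0: mem[0x03..0x08] <- [9c 3d 05 1f 77 f1]
D1: mem[0x21..0x25] <- [e6 69 cf 09 f5]
D2: mem[0x0b..0x11] <- [ea 0f e9 67 9c 3d e6]
D3: mem[0x1c..0x1e] <- [9c 3d e6]
D4: mem[0x02..0x08] <- [09 f5 a8 e1 ac 61 d0]
D5: mem[0x1e..0x20] <- [61 d0 ea]
query mem[0x1d]=0x3d, mem[0x10]=0x3d, mem[0x07]=0x61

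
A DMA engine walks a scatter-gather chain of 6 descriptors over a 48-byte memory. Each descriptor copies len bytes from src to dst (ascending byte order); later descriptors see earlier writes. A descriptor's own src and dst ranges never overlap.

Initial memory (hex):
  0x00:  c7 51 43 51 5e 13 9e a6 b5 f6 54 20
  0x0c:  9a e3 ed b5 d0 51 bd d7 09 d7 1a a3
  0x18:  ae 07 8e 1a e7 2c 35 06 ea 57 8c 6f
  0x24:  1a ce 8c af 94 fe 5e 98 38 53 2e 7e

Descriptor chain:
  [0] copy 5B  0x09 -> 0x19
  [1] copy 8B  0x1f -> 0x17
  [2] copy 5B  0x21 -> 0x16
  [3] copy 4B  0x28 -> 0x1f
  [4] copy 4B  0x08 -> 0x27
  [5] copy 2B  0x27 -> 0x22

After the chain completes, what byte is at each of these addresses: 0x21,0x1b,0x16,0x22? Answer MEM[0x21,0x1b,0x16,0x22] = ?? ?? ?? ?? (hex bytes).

D0: mem[0x19..0x1d] <- [f6 54 20 9a e3]
D1: mem[0x17..0x1e] <- [06 ea 57 8c 6f 1a ce 8c]
D2: mem[0x16..0x1a] <- [57 8c 6f 1a ce]
D3: mem[0x1f..0x22] <- [94 fe 5e 98]
D4: mem[0x27..0x2a] <- [b5 f6 54 20]
D5: mem[0x22..0x23] <- [b5 f6]
query mem[0x21]=0x5e, mem[0x1b]=0x6f, mem[0x16]=0x57, mem[0x22]=0xb5

MEM[0x21,0x1b,0x16,0x22] = 5e 6f 57 b5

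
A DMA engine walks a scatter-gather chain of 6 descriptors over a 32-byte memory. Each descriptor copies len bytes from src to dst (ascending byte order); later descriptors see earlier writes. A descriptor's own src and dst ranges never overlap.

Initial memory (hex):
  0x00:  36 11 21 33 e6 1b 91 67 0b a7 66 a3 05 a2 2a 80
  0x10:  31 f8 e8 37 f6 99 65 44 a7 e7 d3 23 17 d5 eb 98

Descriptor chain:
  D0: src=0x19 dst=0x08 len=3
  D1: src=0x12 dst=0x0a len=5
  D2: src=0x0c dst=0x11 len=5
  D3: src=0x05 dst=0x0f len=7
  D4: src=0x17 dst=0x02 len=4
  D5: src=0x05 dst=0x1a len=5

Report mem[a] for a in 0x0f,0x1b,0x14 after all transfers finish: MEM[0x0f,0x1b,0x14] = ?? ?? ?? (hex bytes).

MEM[0x0f,0x1b,0x14] = 1b 91 e8

D0: mem[0x08..0x0a] <- [e7 d3 23]
D1: mem[0x0a..0x0e] <- [e8 37 f6 99 65]
D2: mem[0x11..0x15] <- [f6 99 65 80 31]
D3: mem[0x0f..0x15] <- [1b 91 67 e7 d3 e8 37]
D4: mem[0x02..0x05] <- [44 a7 e7 d3]
D5: mem[0x1a..0x1e] <- [d3 91 67 e7 d3]
query mem[0x0f]=0x1b, mem[0x1b]=0x91, mem[0x14]=0xe8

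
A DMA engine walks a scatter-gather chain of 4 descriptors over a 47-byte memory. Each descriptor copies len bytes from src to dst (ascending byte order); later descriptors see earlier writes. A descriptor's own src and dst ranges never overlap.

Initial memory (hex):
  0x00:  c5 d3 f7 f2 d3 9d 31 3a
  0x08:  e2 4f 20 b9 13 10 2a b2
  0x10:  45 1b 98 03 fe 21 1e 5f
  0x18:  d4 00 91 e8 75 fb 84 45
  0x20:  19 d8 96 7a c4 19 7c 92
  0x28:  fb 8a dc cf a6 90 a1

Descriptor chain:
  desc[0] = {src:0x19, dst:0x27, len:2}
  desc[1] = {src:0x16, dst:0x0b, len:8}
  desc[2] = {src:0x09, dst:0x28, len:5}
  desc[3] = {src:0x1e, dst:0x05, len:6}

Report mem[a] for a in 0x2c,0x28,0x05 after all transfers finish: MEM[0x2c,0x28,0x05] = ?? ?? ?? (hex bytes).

MEM[0x2c,0x28,0x05] = d4 4f 84

  after D0: wrote 2B at 0x27 = 0091
  after D1: wrote 8B at 0x0b = 1e5fd40091e875fb
  after D2: wrote 5B at 0x28 = 4f201e5fd4
  after D3: wrote 6B at 0x05 = 844519d8967a
query mem[0x2c]=0xd4, mem[0x28]=0x4f, mem[0x05]=0x84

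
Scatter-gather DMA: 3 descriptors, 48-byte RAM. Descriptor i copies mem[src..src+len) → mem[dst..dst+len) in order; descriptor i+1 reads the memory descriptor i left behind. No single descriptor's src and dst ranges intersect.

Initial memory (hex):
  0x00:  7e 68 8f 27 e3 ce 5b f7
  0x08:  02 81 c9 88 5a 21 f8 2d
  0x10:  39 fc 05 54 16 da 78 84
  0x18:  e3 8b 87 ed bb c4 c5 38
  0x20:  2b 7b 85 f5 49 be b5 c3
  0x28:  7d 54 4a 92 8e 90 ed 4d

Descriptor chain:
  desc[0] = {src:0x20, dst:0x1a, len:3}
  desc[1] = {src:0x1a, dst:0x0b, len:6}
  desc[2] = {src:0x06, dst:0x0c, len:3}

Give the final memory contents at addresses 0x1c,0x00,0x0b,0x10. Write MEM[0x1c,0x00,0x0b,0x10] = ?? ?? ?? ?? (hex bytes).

MEM[0x1c,0x00,0x0b,0x10] = 85 7e 2b 38

[0] 0x20->0x1a len=3 : 2b 7b 85
[1] 0x1a->0x0b len=6 : 2b 7b 85 c4 c5 38
[2] 0x06->0x0c len=3 : 5b f7 02
query mem[0x1c]=0x85, mem[0x00]=0x7e, mem[0x0b]=0x2b, mem[0x10]=0x38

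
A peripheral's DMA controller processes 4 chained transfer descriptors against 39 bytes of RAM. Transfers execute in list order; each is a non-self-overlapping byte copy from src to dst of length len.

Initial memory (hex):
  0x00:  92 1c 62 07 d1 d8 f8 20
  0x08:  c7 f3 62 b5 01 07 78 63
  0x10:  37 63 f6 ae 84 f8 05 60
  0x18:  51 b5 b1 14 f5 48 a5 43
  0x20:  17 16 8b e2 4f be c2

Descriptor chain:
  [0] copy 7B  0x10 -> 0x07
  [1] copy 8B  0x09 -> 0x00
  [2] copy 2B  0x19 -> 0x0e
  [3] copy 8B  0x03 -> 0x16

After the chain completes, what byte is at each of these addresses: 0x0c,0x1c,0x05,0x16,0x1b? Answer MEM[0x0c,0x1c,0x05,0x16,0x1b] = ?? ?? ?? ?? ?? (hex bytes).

MEM[0x0c,0x1c,0x05,0x16,0x1b] = f8 f6 78 f8 63

#0 dst[0x07+7] := {0x37,0x63,0xf6,0xae,0x84,0xf8,0x05}
#1 dst[0x00+8] := {0xf6,0xae,0x84,0xf8,0x05,0x78,0x63,0x37}
#2 dst[0x0e+2] := {0xb5,0xb1}
#3 dst[0x16+8] := {0xf8,0x05,0x78,0x63,0x37,0x63,0xf6,0xae}
query mem[0x0c]=0xf8, mem[0x1c]=0xf6, mem[0x05]=0x78, mem[0x16]=0xf8, mem[0x1b]=0x63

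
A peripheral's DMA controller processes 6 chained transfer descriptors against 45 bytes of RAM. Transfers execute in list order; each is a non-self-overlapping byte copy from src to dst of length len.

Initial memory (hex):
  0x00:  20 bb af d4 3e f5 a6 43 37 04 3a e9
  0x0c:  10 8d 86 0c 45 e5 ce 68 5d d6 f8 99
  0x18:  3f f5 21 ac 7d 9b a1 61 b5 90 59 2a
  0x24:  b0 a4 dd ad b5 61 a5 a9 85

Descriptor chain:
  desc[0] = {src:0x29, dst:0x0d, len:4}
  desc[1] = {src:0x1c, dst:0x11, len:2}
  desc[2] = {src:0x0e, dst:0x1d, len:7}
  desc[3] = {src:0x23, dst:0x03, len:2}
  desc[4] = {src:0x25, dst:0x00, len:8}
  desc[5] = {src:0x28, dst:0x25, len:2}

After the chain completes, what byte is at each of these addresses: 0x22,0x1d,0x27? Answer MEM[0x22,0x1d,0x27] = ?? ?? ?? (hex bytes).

#0 dst[0x0d+4] := {0x61,0xa5,0xa9,0x85}
#1 dst[0x11+2] := {0x7d,0x9b}
#2 dst[0x1d+7] := {0xa5,0xa9,0x85,0x7d,0x9b,0x68,0x5d}
#3 dst[0x03+2] := {0x5d,0xb0}
#4 dst[0x00+8] := {0xa4,0xdd,0xad,0xb5,0x61,0xa5,0xa9,0x85}
#5 dst[0x25+2] := {0xb5,0x61}
query mem[0x22]=0x68, mem[0x1d]=0xa5, mem[0x27]=0xad

MEM[0x22,0x1d,0x27] = 68 a5 ad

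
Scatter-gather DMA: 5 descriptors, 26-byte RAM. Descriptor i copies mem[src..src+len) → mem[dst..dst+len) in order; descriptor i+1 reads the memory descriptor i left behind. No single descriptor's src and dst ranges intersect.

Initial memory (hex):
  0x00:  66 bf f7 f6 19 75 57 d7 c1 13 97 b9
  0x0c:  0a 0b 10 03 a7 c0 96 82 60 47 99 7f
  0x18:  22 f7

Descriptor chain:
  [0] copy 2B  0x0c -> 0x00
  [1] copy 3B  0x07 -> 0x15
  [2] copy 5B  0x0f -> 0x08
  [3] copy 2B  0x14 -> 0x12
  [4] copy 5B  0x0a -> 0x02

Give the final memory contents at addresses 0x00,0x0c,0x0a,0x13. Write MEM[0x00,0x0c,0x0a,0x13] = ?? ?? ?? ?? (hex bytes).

MEM[0x00,0x0c,0x0a,0x13] = 0a 82 c0 d7

#0 dst[0x00+2] := {0x0a,0x0b}
#1 dst[0x15+3] := {0xd7,0xc1,0x13}
#2 dst[0x08+5] := {0x03,0xa7,0xc0,0x96,0x82}
#3 dst[0x12+2] := {0x60,0xd7}
#4 dst[0x02+5] := {0xc0,0x96,0x82,0x0b,0x10}
query mem[0x00]=0x0a, mem[0x0c]=0x82, mem[0x0a]=0xc0, mem[0x13]=0xd7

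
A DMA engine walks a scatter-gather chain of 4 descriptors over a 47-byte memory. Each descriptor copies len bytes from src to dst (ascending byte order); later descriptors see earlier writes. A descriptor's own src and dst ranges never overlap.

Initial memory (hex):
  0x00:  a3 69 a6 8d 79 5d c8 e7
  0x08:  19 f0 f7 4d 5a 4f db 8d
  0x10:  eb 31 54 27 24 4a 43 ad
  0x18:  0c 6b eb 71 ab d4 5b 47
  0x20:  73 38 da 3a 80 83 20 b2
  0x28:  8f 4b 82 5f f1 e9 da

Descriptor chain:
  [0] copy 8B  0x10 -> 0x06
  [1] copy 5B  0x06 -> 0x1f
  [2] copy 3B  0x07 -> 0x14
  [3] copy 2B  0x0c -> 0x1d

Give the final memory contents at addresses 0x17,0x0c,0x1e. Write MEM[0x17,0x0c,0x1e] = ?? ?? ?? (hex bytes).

  after D0: wrote 8B at 0x06 = eb315427244a43ad
  after D1: wrote 5B at 0x1f = eb31542724
  after D2: wrote 3B at 0x14 = 315427
  after D3: wrote 2B at 0x1d = 43ad
query mem[0x17]=0xad, mem[0x0c]=0x43, mem[0x1e]=0xad

MEM[0x17,0x0c,0x1e] = ad 43 ad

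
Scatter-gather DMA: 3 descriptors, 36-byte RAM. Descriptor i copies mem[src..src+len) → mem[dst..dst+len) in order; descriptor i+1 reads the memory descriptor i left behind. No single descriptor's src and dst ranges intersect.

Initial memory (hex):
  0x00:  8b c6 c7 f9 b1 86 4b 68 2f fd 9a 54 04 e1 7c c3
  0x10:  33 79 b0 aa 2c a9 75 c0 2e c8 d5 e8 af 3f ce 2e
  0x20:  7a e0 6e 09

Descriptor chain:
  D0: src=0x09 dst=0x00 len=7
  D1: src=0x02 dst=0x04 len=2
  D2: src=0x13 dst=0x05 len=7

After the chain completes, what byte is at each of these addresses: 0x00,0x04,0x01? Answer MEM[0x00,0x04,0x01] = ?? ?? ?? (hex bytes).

MEM[0x00,0x04,0x01] = fd 54 9a

[0] 0x09->0x00 len=7 : fd 9a 54 04 e1 7c c3
[1] 0x02->0x04 len=2 : 54 04
[2] 0x13->0x05 len=7 : aa 2c a9 75 c0 2e c8
query mem[0x00]=0xfd, mem[0x04]=0x54, mem[0x01]=0x9a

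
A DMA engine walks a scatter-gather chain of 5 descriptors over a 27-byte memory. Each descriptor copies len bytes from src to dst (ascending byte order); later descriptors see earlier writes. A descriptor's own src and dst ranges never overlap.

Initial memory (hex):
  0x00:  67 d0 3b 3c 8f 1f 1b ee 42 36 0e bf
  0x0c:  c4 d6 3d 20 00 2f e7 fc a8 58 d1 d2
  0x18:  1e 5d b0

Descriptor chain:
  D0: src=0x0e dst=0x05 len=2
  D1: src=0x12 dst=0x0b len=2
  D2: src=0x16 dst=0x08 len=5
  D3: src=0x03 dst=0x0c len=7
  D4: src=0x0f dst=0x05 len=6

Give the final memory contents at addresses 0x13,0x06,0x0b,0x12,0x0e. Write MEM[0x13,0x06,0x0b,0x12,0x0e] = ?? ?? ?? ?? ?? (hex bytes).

MEM[0x13,0x06,0x0b,0x12,0x0e] = fc ee 5d d2 3d

#0 dst[0x05+2] := {0x3d,0x20}
#1 dst[0x0b+2] := {0xe7,0xfc}
#2 dst[0x08+5] := {0xd1,0xd2,0x1e,0x5d,0xb0}
#3 dst[0x0c+7] := {0x3c,0x8f,0x3d,0x20,0xee,0xd1,0xd2}
#4 dst[0x05+6] := {0x20,0xee,0xd1,0xd2,0xfc,0xa8}
query mem[0x13]=0xfc, mem[0x06]=0xee, mem[0x0b]=0x5d, mem[0x12]=0xd2, mem[0x0e]=0x3d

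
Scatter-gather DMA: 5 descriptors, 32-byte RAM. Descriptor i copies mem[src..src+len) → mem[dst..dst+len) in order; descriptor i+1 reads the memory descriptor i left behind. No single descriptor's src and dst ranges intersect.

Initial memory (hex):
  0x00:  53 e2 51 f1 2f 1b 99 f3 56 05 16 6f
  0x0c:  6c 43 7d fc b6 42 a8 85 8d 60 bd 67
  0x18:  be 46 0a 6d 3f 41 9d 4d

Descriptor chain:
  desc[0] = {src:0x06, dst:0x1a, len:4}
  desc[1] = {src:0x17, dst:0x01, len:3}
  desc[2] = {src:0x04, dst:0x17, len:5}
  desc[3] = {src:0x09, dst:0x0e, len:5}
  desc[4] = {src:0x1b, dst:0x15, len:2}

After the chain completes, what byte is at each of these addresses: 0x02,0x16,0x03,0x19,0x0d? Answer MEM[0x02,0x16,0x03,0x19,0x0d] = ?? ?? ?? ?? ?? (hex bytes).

MEM[0x02,0x16,0x03,0x19,0x0d] = be 56 46 99 43

D0: mem[0x1a..0x1d] <- [99 f3 56 05]
D1: mem[0x01..0x03] <- [67 be 46]
D2: mem[0x17..0x1b] <- [2f 1b 99 f3 56]
D3: mem[0x0e..0x12] <- [05 16 6f 6c 43]
D4: mem[0x15..0x16] <- [56 56]
query mem[0x02]=0xbe, mem[0x16]=0x56, mem[0x03]=0x46, mem[0x19]=0x99, mem[0x0d]=0x43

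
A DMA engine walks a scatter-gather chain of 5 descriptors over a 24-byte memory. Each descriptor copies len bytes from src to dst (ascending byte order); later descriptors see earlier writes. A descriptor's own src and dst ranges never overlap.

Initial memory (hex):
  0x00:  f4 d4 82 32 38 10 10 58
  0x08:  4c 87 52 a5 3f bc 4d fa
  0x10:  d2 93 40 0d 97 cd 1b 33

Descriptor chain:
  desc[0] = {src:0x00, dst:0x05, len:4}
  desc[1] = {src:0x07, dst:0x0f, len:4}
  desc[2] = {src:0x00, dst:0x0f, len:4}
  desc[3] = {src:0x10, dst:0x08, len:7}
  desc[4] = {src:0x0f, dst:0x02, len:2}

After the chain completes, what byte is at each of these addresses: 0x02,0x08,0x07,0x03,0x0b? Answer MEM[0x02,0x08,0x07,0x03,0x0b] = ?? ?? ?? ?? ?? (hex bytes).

MEM[0x02,0x08,0x07,0x03,0x0b] = f4 d4 82 d4 0d

#0 dst[0x05+4] := {0xf4,0xd4,0x82,0x32}
#1 dst[0x0f+4] := {0x82,0x32,0x87,0x52}
#2 dst[0x0f+4] := {0xf4,0xd4,0x82,0x32}
#3 dst[0x08+7] := {0xd4,0x82,0x32,0x0d,0x97,0xcd,0x1b}
#4 dst[0x02+2] := {0xf4,0xd4}
query mem[0x02]=0xf4, mem[0x08]=0xd4, mem[0x07]=0x82, mem[0x03]=0xd4, mem[0x0b]=0x0d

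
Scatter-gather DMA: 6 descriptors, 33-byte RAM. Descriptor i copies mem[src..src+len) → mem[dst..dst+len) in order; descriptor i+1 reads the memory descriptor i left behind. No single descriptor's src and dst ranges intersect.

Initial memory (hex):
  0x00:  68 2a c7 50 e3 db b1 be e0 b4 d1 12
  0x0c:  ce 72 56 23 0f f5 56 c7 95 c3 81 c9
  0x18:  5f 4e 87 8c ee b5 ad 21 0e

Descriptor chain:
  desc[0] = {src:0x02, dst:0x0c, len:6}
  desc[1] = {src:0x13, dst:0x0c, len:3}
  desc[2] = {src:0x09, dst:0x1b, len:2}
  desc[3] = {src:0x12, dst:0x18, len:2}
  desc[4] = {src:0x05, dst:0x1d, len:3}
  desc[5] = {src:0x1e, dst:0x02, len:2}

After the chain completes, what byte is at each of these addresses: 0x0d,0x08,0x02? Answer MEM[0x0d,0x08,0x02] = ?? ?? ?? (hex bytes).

#0 dst[0x0c+6] := {0xc7,0x50,0xe3,0xdb,0xb1,0xbe}
#1 dst[0x0c+3] := {0xc7,0x95,0xc3}
#2 dst[0x1b+2] := {0xb4,0xd1}
#3 dst[0x18+2] := {0x56,0xc7}
#4 dst[0x1d+3] := {0xdb,0xb1,0xbe}
#5 dst[0x02+2] := {0xb1,0xbe}
query mem[0x0d]=0x95, mem[0x08]=0xe0, mem[0x02]=0xb1

MEM[0x0d,0x08,0x02] = 95 e0 b1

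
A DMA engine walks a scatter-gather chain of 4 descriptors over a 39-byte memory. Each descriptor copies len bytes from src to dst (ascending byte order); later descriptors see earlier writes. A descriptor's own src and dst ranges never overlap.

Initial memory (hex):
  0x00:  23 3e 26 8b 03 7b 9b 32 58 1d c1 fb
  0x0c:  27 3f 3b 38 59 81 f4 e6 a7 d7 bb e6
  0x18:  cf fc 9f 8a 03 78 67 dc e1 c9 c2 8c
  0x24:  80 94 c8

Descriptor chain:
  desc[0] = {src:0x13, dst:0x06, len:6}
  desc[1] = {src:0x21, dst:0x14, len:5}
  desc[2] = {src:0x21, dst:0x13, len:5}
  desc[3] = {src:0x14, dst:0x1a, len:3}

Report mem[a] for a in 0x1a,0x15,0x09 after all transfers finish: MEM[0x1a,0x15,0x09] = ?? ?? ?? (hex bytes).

[0] 0x13->0x06 len=6 : e6 a7 d7 bb e6 cf
[1] 0x21->0x14 len=5 : c9 c2 8c 80 94
[2] 0x21->0x13 len=5 : c9 c2 8c 80 94
[3] 0x14->0x1a len=3 : c2 8c 80
query mem[0x1a]=0xc2, mem[0x15]=0x8c, mem[0x09]=0xbb

MEM[0x1a,0x15,0x09] = c2 8c bb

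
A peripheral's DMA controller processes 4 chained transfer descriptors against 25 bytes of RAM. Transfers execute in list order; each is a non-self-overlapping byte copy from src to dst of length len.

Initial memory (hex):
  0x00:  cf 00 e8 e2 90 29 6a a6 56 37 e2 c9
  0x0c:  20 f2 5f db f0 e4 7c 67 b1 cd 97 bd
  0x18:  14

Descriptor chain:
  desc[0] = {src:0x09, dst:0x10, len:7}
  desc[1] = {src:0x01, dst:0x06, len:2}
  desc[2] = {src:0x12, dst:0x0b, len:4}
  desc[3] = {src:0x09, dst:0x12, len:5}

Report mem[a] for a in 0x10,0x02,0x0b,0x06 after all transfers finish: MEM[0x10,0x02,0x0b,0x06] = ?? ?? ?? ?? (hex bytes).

MEM[0x10,0x02,0x0b,0x06] = 37 e8 c9 00

D0: mem[0x10..0x16] <- [37 e2 c9 20 f2 5f db]
D1: mem[0x06..0x07] <- [00 e8]
D2: mem[0x0b..0x0e] <- [c9 20 f2 5f]
D3: mem[0x12..0x16] <- [37 e2 c9 20 f2]
query mem[0x10]=0x37, mem[0x02]=0xe8, mem[0x0b]=0xc9, mem[0x06]=0x00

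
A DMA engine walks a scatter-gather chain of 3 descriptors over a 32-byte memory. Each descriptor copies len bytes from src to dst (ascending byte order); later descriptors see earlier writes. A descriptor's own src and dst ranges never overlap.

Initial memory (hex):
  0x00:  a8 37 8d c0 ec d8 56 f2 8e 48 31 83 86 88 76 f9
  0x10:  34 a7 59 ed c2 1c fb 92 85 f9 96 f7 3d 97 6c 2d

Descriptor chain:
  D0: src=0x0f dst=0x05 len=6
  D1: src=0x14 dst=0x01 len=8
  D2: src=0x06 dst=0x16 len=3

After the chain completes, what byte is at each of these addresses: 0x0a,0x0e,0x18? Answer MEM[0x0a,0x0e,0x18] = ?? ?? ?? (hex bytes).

MEM[0x0a,0x0e,0x18] = c2 76 f7

#0 dst[0x05+6] := {0xf9,0x34,0xa7,0x59,0xed,0xc2}
#1 dst[0x01+8] := {0xc2,0x1c,0xfb,0x92,0x85,0xf9,0x96,0xf7}
#2 dst[0x16+3] := {0xf9,0x96,0xf7}
query mem[0x0a]=0xc2, mem[0x0e]=0x76, mem[0x18]=0xf7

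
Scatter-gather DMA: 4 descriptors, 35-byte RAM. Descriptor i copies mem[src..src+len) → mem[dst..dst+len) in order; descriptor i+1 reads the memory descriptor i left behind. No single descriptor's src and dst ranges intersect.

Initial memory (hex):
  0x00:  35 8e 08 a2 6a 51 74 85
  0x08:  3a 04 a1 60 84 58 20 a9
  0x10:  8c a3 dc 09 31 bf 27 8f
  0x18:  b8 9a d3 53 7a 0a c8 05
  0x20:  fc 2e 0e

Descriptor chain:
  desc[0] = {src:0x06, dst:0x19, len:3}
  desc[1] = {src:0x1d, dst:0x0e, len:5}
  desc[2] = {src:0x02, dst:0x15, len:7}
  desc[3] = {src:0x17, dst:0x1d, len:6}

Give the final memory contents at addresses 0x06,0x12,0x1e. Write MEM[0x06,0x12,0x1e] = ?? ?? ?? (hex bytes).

  after D0: wrote 3B at 0x19 = 74853a
  after D1: wrote 5B at 0x0e = 0ac805fc2e
  after D2: wrote 7B at 0x15 = 08a26a5174853a
  after D3: wrote 6B at 0x1d = 6a5174853a7a
query mem[0x06]=0x74, mem[0x12]=0x2e, mem[0x1e]=0x51

MEM[0x06,0x12,0x1e] = 74 2e 51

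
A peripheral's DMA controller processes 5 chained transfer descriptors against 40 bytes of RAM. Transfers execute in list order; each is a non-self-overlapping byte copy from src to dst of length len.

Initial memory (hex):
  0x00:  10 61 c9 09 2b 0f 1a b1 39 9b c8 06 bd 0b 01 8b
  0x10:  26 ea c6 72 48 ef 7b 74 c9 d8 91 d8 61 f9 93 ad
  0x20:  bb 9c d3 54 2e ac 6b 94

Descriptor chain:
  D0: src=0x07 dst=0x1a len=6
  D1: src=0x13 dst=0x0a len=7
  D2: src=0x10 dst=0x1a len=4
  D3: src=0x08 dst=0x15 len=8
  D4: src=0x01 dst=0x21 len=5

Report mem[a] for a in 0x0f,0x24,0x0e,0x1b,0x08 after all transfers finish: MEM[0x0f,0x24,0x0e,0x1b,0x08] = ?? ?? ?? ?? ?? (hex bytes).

D0: mem[0x1a..0x1f] <- [b1 39 9b c8 06 bd]
D1: mem[0x0a..0x10] <- [72 48 ef 7b 74 c9 d8]
D2: mem[0x1a..0x1d] <- [d8 ea c6 72]
D3: mem[0x15..0x1c] <- [39 9b 72 48 ef 7b 74 c9]
D4: mem[0x21..0x25] <- [61 c9 09 2b 0f]
query mem[0x0f]=0xc9, mem[0x24]=0x2b, mem[0x0e]=0x74, mem[0x1b]=0x74, mem[0x08]=0x39

MEM[0x0f,0x24,0x0e,0x1b,0x08] = c9 2b 74 74 39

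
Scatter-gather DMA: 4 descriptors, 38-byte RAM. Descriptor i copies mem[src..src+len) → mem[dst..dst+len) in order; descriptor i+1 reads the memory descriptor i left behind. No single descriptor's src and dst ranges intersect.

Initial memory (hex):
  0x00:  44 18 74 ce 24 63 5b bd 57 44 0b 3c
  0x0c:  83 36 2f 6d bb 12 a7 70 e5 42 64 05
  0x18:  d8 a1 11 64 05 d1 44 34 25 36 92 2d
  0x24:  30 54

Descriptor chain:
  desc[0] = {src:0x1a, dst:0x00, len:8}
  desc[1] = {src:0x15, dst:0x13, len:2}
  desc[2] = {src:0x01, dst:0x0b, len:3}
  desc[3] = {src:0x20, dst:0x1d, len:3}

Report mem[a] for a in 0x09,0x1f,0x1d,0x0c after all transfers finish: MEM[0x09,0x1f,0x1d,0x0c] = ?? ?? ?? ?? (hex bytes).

MEM[0x09,0x1f,0x1d,0x0c] = 44 92 25 05

#0 dst[0x00+8] := {0x11,0x64,0x05,0xd1,0x44,0x34,0x25,0x36}
#1 dst[0x13+2] := {0x42,0x64}
#2 dst[0x0b+3] := {0x64,0x05,0xd1}
#3 dst[0x1d+3] := {0x25,0x36,0x92}
query mem[0x09]=0x44, mem[0x1f]=0x92, mem[0x1d]=0x25, mem[0x0c]=0x05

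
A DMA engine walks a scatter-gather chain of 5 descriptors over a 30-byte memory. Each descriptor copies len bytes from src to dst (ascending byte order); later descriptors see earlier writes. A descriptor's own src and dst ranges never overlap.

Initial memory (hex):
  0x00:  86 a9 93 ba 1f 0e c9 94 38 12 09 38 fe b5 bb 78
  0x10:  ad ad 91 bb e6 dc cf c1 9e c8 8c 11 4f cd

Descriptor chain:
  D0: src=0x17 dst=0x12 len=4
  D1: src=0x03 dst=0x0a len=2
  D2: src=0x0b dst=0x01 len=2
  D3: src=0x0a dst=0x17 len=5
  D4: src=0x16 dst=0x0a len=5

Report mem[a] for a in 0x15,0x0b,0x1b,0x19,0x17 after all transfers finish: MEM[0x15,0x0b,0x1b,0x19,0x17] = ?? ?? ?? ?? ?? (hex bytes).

#0 dst[0x12+4] := {0xc1,0x9e,0xc8,0x8c}
#1 dst[0x0a+2] := {0xba,0x1f}
#2 dst[0x01+2] := {0x1f,0xfe}
#3 dst[0x17+5] := {0xba,0x1f,0xfe,0xb5,0xbb}
#4 dst[0x0a+5] := {0xcf,0xba,0x1f,0xfe,0xb5}
query mem[0x15]=0x8c, mem[0x0b]=0xba, mem[0x1b]=0xbb, mem[0x19]=0xfe, mem[0x17]=0xba

MEM[0x15,0x0b,0x1b,0x19,0x17] = 8c ba bb fe ba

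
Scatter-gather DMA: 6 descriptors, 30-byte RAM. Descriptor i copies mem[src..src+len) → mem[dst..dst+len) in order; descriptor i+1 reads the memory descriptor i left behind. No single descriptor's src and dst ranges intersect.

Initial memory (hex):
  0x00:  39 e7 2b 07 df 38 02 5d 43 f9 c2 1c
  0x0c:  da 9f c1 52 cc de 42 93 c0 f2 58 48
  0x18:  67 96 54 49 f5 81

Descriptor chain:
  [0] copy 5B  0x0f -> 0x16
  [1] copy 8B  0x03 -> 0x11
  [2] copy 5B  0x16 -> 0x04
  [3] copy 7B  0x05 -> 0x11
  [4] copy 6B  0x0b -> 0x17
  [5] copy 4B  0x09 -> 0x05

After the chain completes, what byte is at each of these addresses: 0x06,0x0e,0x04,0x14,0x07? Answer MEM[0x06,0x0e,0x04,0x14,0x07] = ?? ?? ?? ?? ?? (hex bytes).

  after D0: wrote 5B at 0x16 = 52ccde4293
  after D1: wrote 8B at 0x11 = 07df38025d43f9c2
  after D2: wrote 5B at 0x04 = 43f9c24293
  after D3: wrote 7B at 0x11 = f9c24293f9c21c
  after D4: wrote 6B at 0x17 = 1cda9fc152cc
  after D5: wrote 4B at 0x05 = f9c21cda
query mem[0x06]=0xc2, mem[0x0e]=0xc1, mem[0x04]=0x43, mem[0x14]=0x93, mem[0x07]=0x1c

MEM[0x06,0x0e,0x04,0x14,0x07] = c2 c1 43 93 1c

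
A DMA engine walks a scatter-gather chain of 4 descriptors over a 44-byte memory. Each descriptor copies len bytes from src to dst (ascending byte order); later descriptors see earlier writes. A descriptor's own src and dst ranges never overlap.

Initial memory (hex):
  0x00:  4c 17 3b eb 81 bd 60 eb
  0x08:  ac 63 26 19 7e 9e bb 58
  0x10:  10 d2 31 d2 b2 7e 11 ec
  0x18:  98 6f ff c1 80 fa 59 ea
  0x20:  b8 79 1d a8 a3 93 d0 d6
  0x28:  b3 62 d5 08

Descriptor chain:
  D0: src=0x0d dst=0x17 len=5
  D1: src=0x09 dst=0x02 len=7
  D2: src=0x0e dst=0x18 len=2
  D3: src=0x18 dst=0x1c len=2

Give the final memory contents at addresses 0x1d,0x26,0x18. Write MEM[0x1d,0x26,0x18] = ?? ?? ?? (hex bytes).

MEM[0x1d,0x26,0x18] = 58 d0 bb

  after D0: wrote 5B at 0x17 = 9ebb5810d2
  after D1: wrote 7B at 0x02 = 6326197e9ebb58
  after D2: wrote 2B at 0x18 = bb58
  after D3: wrote 2B at 0x1c = bb58
query mem[0x1d]=0x58, mem[0x26]=0xd0, mem[0x18]=0xbb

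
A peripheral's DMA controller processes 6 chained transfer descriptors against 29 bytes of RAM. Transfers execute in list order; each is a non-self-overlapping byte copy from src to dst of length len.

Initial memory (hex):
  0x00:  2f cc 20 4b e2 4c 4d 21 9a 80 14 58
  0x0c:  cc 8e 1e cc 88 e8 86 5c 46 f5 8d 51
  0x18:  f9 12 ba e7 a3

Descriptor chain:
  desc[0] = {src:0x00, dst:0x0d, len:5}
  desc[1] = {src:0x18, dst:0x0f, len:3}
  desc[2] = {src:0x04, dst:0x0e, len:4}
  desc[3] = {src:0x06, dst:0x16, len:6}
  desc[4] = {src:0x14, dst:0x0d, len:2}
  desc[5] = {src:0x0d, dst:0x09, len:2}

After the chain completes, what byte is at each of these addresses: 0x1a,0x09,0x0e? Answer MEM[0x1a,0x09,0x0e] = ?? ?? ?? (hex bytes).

  after D0: wrote 5B at 0x0d = 2fcc204be2
  after D1: wrote 3B at 0x0f = f912ba
  after D2: wrote 4B at 0x0e = e24c4d21
  after D3: wrote 6B at 0x16 = 4d219a801458
  after D4: wrote 2B at 0x0d = 46f5
  after D5: wrote 2B at 0x09 = 46f5
query mem[0x1a]=0x14, mem[0x09]=0x46, mem[0x0e]=0xf5

MEM[0x1a,0x09,0x0e] = 14 46 f5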